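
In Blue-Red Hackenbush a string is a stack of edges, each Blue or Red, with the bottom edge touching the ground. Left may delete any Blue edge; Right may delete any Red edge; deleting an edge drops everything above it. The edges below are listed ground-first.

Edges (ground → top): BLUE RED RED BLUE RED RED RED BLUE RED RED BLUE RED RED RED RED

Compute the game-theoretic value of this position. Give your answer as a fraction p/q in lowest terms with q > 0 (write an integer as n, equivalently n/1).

4385/16384

B: Left { 0 }, Right { none } → simplest 1
BR: Left { 0 }, Right { 1 } → simplest 1/2
BRR: Left { 0 }, Right { 1/2; 1 } → simplest 1/4
BRRB: Left { 0; 1/4 }, Right { 1/2; 1 } → simplest 3/8
BRRBR: Left { 0; 1/4 }, Right { 3/8; 1/2; 1 } → simplest 5/16
BRRBRR: Left { 0; 1/4 }, Right { 5/16; 3/8; 1/2; 1 } → simplest 9/32
BRRBRRR: Left { 0; 1/4 }, Right { 9/32; 5/16; 3/8; 1/2; 1 } → simplest 17/64
BRRBRRRB: Left { 0; 1/4; 17/64 }, Right { 9/32; 5/16; 3/8; 1/2; 1 } → simplest 35/128
BRRBRRRBR: Left { 0; 1/4; 17/64 }, Right { 35/128; 9/32; 5/16; 3/8; 1/2; 1 } → simplest 69/256
BRRBRRRBRR: Left { 0; 1/4; 17/64 }, Right { 69/256; 35/128; 9/32; 5/16; 3/8; 1/2; 1 } → simplest 137/512
BRRBRRRBRRB: Left { 0; 1/4; 17/64; 137/512 }, Right { 69/256; 35/128; 9/32; 5/16; 3/8; 1/2; 1 } → simplest 275/1024
BRRBRRRBRRBR: Left { 0; 1/4; 17/64; 137/512 }, Right { 275/1024; 69/256; 35/128; 9/32; 5/16; 3/8; 1/2; 1 } → simplest 549/2048
BRRBRRRBRRBRR: Left { 0; 1/4; 17/64; 137/512 }, Right { 549/2048; 275/1024; 69/256; 35/128; 9/32; 5/16; 3/8; 1/2; 1 } → simplest 1097/4096
BRRBRRRBRRBRRR: Left { 0; 1/4; 17/64; 137/512 }, Right { 1097/4096; 549/2048; 275/1024; 69/256; 35/128; 9/32; 5/16; 3/8; 1/2; 1 } → simplest 2193/8192
BRRBRRRBRRBRRRR: Left { 0; 1/4; 17/64; 137/512 }, Right { 2193/8192; 1097/4096; 549/2048; 275/1024; 69/256; 35/128; 9/32; 5/16; 3/8; 1/2; 1 } → simplest 4385/16384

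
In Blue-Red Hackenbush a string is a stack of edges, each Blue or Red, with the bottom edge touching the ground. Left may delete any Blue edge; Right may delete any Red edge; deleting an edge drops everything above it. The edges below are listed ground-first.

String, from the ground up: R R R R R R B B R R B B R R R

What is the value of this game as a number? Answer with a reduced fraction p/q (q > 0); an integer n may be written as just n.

-2767/512

Recurse on prefixes of the 15-edge string R R R R R R B B R R B B R R R:
1 of 15 · R · max L −∞ · min R 0 => -1
2 of 15 · RR · max L −∞ · min R -1 => -2
3 of 15 · RRR · max L −∞ · min R -2 => -3
4 of 15 · RRRR · max L −∞ · min R -3 => -4
5 of 15 · RRRRR · max L −∞ · min R -4 => -5
6 of 15 · RRRRRR · max L −∞ · min R -5 => -6
7 of 15 · RRRRRRB · max L -6 · min R -5 => -11/2
8 of 15 · RRRRRRBB · max L -11/2 · min R -5 => -21/4
9 of 15 · RRRRRRBBR · max L -11/2 · min R -21/4 => -43/8
10 of 15 · RRRRRRBBRR · max L -11/2 · min R -43/8 => -87/16
11 of 15 · RRRRRRBBRRB · max L -87/16 · min R -43/8 => -173/32
12 of 15 · RRRRRRBBRRBB · max L -173/32 · min R -43/8 => -345/64
13 of 15 · RRRRRRBBRRBBR · max L -173/32 · min R -345/64 => -691/128
14 of 15 · RRRRRRBBRRBBRR · max L -173/32 · min R -691/128 => -1383/256
15 of 15 · RRRRRRBBRRBBRRR · max L -173/32 · min R -1383/256 => -2767/512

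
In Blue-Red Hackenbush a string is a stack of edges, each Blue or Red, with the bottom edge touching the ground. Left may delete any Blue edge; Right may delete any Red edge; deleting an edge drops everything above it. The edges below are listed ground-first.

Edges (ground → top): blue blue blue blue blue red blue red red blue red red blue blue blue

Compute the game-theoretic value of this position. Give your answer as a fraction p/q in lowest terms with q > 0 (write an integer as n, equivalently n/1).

Recurse on prefixes of the 15-edge string blue blue blue blue blue red blue red red blue red red blue blue blue:
val(b) = { 0 | none } -> 1
val(bb) = { 0, 1 | none } -> 2
val(bbb) = { 0, 1, 2 | none } -> 3
val(bbbb) = { 0, 1, 2, 3 | none } -> 4
val(bbbbb) = { 0, 1, 2, 3, 4 | none } -> 5
val(bbbbbr) = { 0, 1, 2, 3, 4 | 5 } -> 9/2
val(bbbbbrb) = { 0, 1, 2, 3, 4, 9/2 | 5 } -> 19/4
val(bbbbbrbr) = { 0, 1, 2, 3, 4, 9/2 | 19/4, 5 } -> 37/8
val(bbbbbrbrr) = { 0, 1, 2, 3, 4, 9/2 | 37/8, 19/4, 5 } -> 73/16
val(bbbbbrbrrb) = { 0, 1, 2, 3, 4, 9/2, 73/16 | 37/8, 19/4, 5 } -> 147/32
val(bbbbbrbrrbr) = { 0, 1, 2, 3, 4, 9/2, 73/16 | 147/32, 37/8, 19/4, 5 } -> 293/64
val(bbbbbrbrrbrr) = { 0, 1, 2, 3, 4, 9/2, 73/16 | 293/64, 147/32, 37/8, 19/4, 5 } -> 585/128
val(bbbbbrbrrbrrb) = { 0, 1, 2, 3, 4, 9/2, 73/16, 585/128 | 293/64, 147/32, 37/8, 19/4, 5 } -> 1171/256
val(bbbbbrbrrbrrbb) = { 0, 1, 2, 3, 4, 9/2, 73/16, 585/128, 1171/256 | 293/64, 147/32, 37/8, 19/4, 5 } -> 2343/512
val(bbbbbrbrrbrrbbb) = { 0, 1, 2, 3, 4, 9/2, 73/16, 585/128, 1171/256, 2343/512 | 293/64, 147/32, 37/8, 19/4, 5 } -> 4687/1024

4687/1024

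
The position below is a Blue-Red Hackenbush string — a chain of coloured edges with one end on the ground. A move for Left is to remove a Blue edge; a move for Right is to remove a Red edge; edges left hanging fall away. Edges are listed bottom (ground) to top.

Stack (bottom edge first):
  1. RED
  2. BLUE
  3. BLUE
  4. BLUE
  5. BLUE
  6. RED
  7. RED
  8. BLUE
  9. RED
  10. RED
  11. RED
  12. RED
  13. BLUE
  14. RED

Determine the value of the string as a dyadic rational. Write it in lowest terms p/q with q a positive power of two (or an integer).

Recurse on prefixes of the 14-edge string RED BLUE BLUE BLUE BLUE RED RED BLUE RED RED RED RED BLUE RED:
1 of 14 · R · max L −∞ · min R 0 -> -1
2 of 14 · RB · max L -1 · min R 0 -> -1/2
3 of 14 · RBB · max L -1/2 · min R 0 -> -1/4
4 of 14 · RBBB · max L -1/4 · min R 0 -> -1/8
5 of 14 · RBBBB · max L -1/8 · min R 0 -> -1/16
6 of 14 · RBBBBR · max L -1/8 · min R -1/16 -> -3/32
7 of 14 · RBBBBRR · max L -1/8 · min R -3/32 -> -7/64
8 of 14 · RBBBBRRB · max L -7/64 · min R -3/32 -> -13/128
9 of 14 · RBBBBRRBR · max L -7/64 · min R -13/128 -> -27/256
10 of 14 · RBBBBRRBRR · max L -7/64 · min R -27/256 -> -55/512
11 of 14 · RBBBBRRBRRR · max L -7/64 · min R -55/512 -> -111/1024
12 of 14 · RBBBBRRBRRRR · max L -7/64 · min R -111/1024 -> -223/2048
13 of 14 · RBBBBRRBRRRRB · max L -223/2048 · min R -111/1024 -> -445/4096
14 of 14 · RBBBBRRBRRRRBR · max L -223/2048 · min R -445/4096 -> -891/8192

-891/8192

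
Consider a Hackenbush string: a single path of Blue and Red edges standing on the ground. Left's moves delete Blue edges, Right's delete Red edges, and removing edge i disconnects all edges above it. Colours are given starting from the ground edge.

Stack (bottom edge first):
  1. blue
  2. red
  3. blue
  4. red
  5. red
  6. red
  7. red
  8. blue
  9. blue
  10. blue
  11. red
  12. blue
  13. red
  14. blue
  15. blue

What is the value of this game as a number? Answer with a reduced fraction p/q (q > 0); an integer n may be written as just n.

b: Left { 0 }, Right { (no moves) } ⇒ simplest 1
br: Left { 0 }, Right { 1 } ⇒ simplest 1/2
brb: Left { 0 1/2 }, Right { 1 } ⇒ simplest 3/4
brbr: Left { 0 1/2 }, Right { 3/4 1 } ⇒ simplest 5/8
brbrr: Left { 0 1/2 }, Right { 5/8 3/4 1 } ⇒ simplest 9/16
brbrrr: Left { 0 1/2 }, Right { 9/16 5/8 3/4 1 } ⇒ simplest 17/32
brbrrrr: Left { 0 1/2 }, Right { 17/32 9/16 5/8 3/4 1 } ⇒ simplest 33/64
brbrrrrb: Left { 0 1/2 33/64 }, Right { 17/32 9/16 5/8 3/4 1 } ⇒ simplest 67/128
brbrrrrbb: Left { 0 1/2 33/64 67/128 }, Right { 17/32 9/16 5/8 3/4 1 } ⇒ simplest 135/256
brbrrrrbbb: Left { 0 1/2 33/64 67/128 135/256 }, Right { 17/32 9/16 5/8 3/4 1 } ⇒ simplest 271/512
brbrrrrbbbr: Left { 0 1/2 33/64 67/128 135/256 }, Right { 271/512 17/32 9/16 5/8 3/4 1 } ⇒ simplest 541/1024
brbrrrrbbbrb: Left { 0 1/2 33/64 67/128 135/256 541/1024 }, Right { 271/512 17/32 9/16 5/8 3/4 1 } ⇒ simplest 1083/2048
brbrrrrbbbrbr: Left { 0 1/2 33/64 67/128 135/256 541/1024 }, Right { 1083/2048 271/512 17/32 9/16 5/8 3/4 1 } ⇒ simplest 2165/4096
brbrrrrbbbrbrb: Left { 0 1/2 33/64 67/128 135/256 541/1024 2165/4096 }, Right { 1083/2048 271/512 17/32 9/16 5/8 3/4 1 } ⇒ simplest 4331/8192
brbrrrrbbbrbrbb: Left { 0 1/2 33/64 67/128 135/256 541/1024 2165/4096 4331/8192 }, Right { 1083/2048 271/512 17/32 9/16 5/8 3/4 1 } ⇒ simplest 8663/16384

8663/16384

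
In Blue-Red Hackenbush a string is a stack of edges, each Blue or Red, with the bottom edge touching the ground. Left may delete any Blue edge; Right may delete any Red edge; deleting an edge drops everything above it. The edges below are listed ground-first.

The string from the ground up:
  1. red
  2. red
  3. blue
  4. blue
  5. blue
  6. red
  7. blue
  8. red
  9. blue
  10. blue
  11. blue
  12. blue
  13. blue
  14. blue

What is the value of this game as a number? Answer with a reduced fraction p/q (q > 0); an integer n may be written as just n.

-4737/4096

edge 1 of 14 (red): { — | 0 } so -1
edge 2 of 14 (red): { — | -1 0 } so -2
edge 3 of 14 (blue): { -2 | -1 0 } so -3/2
edge 4 of 14 (blue): { -2 -3/2 | -1 0 } so -5/4
edge 5 of 14 (blue): { -2 -3/2 -5/4 | -1 0 } so -9/8
edge 6 of 14 (red): { -2 -3/2 -5/4 | -9/8 -1 0 } so -19/16
edge 7 of 14 (blue): { -2 -3/2 -5/4 -19/16 | -9/8 -1 0 } so -37/32
edge 8 of 14 (red): { -2 -3/2 -5/4 -19/16 | -37/32 -9/8 -1 0 } so -75/64
edge 9 of 14 (blue): { -2 -3/2 -5/4 -19/16 -75/64 | -37/32 -9/8 -1 0 } so -149/128
edge 10 of 14 (blue): { -2 -3/2 -5/4 -19/16 -75/64 -149/128 | -37/32 -9/8 -1 0 } so -297/256
edge 11 of 14 (blue): { -2 -3/2 -5/4 -19/16 -75/64 -149/128 -297/256 | -37/32 -9/8 -1 0 } so -593/512
edge 12 of 14 (blue): { -2 -3/2 -5/4 -19/16 -75/64 -149/128 -297/256 -593/512 | -37/32 -9/8 -1 0 } so -1185/1024
edge 13 of 14 (blue): { -2 -3/2 -5/4 -19/16 -75/64 -149/128 -297/256 -593/512 -1185/1024 | -37/32 -9/8 -1 0 } so -2369/2048
edge 14 of 14 (blue): { -2 -3/2 -5/4 -19/16 -75/64 -149/128 -297/256 -593/512 -1185/1024 -2369/2048 | -37/32 -9/8 -1 0 } so -4737/4096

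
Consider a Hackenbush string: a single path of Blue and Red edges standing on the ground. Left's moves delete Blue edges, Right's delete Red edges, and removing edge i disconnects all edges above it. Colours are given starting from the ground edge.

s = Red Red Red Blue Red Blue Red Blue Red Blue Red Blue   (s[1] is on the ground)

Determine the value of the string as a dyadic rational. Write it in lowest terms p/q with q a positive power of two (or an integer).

-1365/512

1 of 12 · R · max L −∞ · min R 0 gives -1
2 of 12 · RR · max L −∞ · min R -1 gives -2
3 of 12 · RRR · max L −∞ · min R -2 gives -3
4 of 12 · RRRB · max L -3 · min R -2 gives -5/2
5 of 12 · RRRBR · max L -3 · min R -5/2 gives -11/4
6 of 12 · RRRBRB · max L -11/4 · min R -5/2 gives -21/8
7 of 12 · RRRBRBR · max L -11/4 · min R -21/8 gives -43/16
8 of 12 · RRRBRBRB · max L -43/16 · min R -21/8 gives -85/32
9 of 12 · RRRBRBRBR · max L -43/16 · min R -85/32 gives -171/64
10 of 12 · RRRBRBRBRB · max L -171/64 · min R -85/32 gives -341/128
11 of 12 · RRRBRBRBRBR · max L -171/64 · min R -341/128 gives -683/256
12 of 12 · RRRBRBRBRBRB · max L -683/256 · min R -341/128 gives -1365/512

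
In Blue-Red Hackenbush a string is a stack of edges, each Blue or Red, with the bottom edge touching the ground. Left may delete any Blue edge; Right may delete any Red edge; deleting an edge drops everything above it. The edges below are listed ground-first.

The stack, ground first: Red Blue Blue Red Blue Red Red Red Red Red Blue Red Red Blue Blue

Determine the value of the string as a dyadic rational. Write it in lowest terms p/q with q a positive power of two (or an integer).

-6105/16384

Recurse on prefixes of the 15-edge string Red Blue Blue Red Blue Red Red Red Red Red Blue Red Red Blue Blue:
val_1 [R]  L=[(no moves)]  R=[0]  => -1
val_2 [RB]  L=[-1]  R=[0]  => -1/2
val_3 [RBB]  L=[-1; -1/2]  R=[0]  => -1/4
val_4 [RBBR]  L=[-1; -1/2]  R=[-1/4; 0]  => -3/8
val_5 [RBBRB]  L=[-1; -1/2; -3/8]  R=[-1/4; 0]  => -5/16
val_6 [RBBRBR]  L=[-1; -1/2; -3/8]  R=[-5/16; -1/4; 0]  => -11/32
val_7 [RBBRBRR]  L=[-1; -1/2; -3/8]  R=[-11/32; -5/16; -1/4; 0]  => -23/64
val_8 [RBBRBRRR]  L=[-1; -1/2; -3/8]  R=[-23/64; -11/32; -5/16; -1/4; 0]  => -47/128
val_9 [RBBRBRRRR]  L=[-1; -1/2; -3/8]  R=[-47/128; -23/64; -11/32; -5/16; -1/4; 0]  => -95/256
val_10 [RBBRBRRRRR]  L=[-1; -1/2; -3/8]  R=[-95/256; -47/128; -23/64; -11/32; -5/16; -1/4; 0]  => -191/512
val_11 [RBBRBRRRRRB]  L=[-1; -1/2; -3/8; -191/512]  R=[-95/256; -47/128; -23/64; -11/32; -5/16; -1/4; 0]  => -381/1024
val_12 [RBBRBRRRRRBR]  L=[-1; -1/2; -3/8; -191/512]  R=[-381/1024; -95/256; -47/128; -23/64; -11/32; -5/16; -1/4; 0]  => -763/2048
val_13 [RBBRBRRRRRBRR]  L=[-1; -1/2; -3/8; -191/512]  R=[-763/2048; -381/1024; -95/256; -47/128; -23/64; -11/32; -5/16; -1/4; 0]  => -1527/4096
val_14 [RBBRBRRRRRBRRB]  L=[-1; -1/2; -3/8; -191/512; -1527/4096]  R=[-763/2048; -381/1024; -95/256; -47/128; -23/64; -11/32; -5/16; -1/4; 0]  => -3053/8192
val_15 [RBBRBRRRRRBRRBB]  L=[-1; -1/2; -3/8; -191/512; -1527/4096; -3053/8192]  R=[-763/2048; -381/1024; -95/256; -47/128; -23/64; -11/32; -5/16; -1/4; 0]  => -6105/16384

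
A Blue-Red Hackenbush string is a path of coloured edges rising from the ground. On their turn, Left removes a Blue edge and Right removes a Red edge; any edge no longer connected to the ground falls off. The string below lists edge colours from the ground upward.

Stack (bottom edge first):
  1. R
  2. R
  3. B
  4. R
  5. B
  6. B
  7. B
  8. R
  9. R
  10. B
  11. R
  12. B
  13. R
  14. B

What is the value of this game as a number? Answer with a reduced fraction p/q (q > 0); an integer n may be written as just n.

v_1 [R]  L=[none]  R=[0]  → -1
v_2 [RR]  L=[none]  R=[-1,0]  → -2
v_3 [RRB]  L=[-2]  R=[-1,0]  → -3/2
v_4 [RRBR]  L=[-2]  R=[-3/2,-1,0]  → -7/4
v_5 [RRBRB]  L=[-2,-7/4]  R=[-3/2,-1,0]  → -13/8
v_6 [RRBRBB]  L=[-2,-7/4,-13/8]  R=[-3/2,-1,0]  → -25/16
v_7 [RRBRBBB]  L=[-2,-7/4,-13/8,-25/16]  R=[-3/2,-1,0]  → -49/32
v_8 [RRBRBBBR]  L=[-2,-7/4,-13/8,-25/16]  R=[-49/32,-3/2,-1,0]  → -99/64
v_9 [RRBRBBBRR]  L=[-2,-7/4,-13/8,-25/16]  R=[-99/64,-49/32,-3/2,-1,0]  → -199/128
v_10 [RRBRBBBRRB]  L=[-2,-7/4,-13/8,-25/16,-199/128]  R=[-99/64,-49/32,-3/2,-1,0]  → -397/256
v_11 [RRBRBBBRRBR]  L=[-2,-7/4,-13/8,-25/16,-199/128]  R=[-397/256,-99/64,-49/32,-3/2,-1,0]  → -795/512
v_12 [RRBRBBBRRBRB]  L=[-2,-7/4,-13/8,-25/16,-199/128,-795/512]  R=[-397/256,-99/64,-49/32,-3/2,-1,0]  → -1589/1024
v_13 [RRBRBBBRRBRBR]  L=[-2,-7/4,-13/8,-25/16,-199/128,-795/512]  R=[-1589/1024,-397/256,-99/64,-49/32,-3/2,-1,0]  → -3179/2048
v_14 [RRBRBBBRRBRBRB]  L=[-2,-7/4,-13/8,-25/16,-199/128,-795/512,-3179/2048]  R=[-1589/1024,-397/256,-99/64,-49/32,-3/2,-1,0]  → -6357/4096

-6357/4096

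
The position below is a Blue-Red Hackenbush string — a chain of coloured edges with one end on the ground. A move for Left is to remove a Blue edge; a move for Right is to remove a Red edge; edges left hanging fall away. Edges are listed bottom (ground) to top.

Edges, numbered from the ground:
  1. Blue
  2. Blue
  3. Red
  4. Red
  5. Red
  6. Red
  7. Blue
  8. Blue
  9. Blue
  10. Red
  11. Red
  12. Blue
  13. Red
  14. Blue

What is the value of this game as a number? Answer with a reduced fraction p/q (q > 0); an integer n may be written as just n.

4555/4096

val_1 [B]  L=[0]  R=[none]  gives 1
val_2 [BB]  L=[0; 1]  R=[none]  gives 2
val_3 [BBR]  L=[0; 1]  R=[2]  gives 3/2
val_4 [BBRR]  L=[0; 1]  R=[3/2; 2]  gives 5/4
val_5 [BBRRR]  L=[0; 1]  R=[5/4; 3/2; 2]  gives 9/8
val_6 [BBRRRR]  L=[0; 1]  R=[9/8; 5/4; 3/2; 2]  gives 17/16
val_7 [BBRRRRB]  L=[0; 1; 17/16]  R=[9/8; 5/4; 3/2; 2]  gives 35/32
val_8 [BBRRRRBB]  L=[0; 1; 17/16; 35/32]  R=[9/8; 5/4; 3/2; 2]  gives 71/64
val_9 [BBRRRRBBB]  L=[0; 1; 17/16; 35/32; 71/64]  R=[9/8; 5/4; 3/2; 2]  gives 143/128
val_10 [BBRRRRBBBR]  L=[0; 1; 17/16; 35/32; 71/64]  R=[143/128; 9/8; 5/4; 3/2; 2]  gives 285/256
val_11 [BBRRRRBBBRR]  L=[0; 1; 17/16; 35/32; 71/64]  R=[285/256; 143/128; 9/8; 5/4; 3/2; 2]  gives 569/512
val_12 [BBRRRRBBBRRB]  L=[0; 1; 17/16; 35/32; 71/64; 569/512]  R=[285/256; 143/128; 9/8; 5/4; 3/2; 2]  gives 1139/1024
val_13 [BBRRRRBBBRRBR]  L=[0; 1; 17/16; 35/32; 71/64; 569/512]  R=[1139/1024; 285/256; 143/128; 9/8; 5/4; 3/2; 2]  gives 2277/2048
val_14 [BBRRRRBBBRRBRB]  L=[0; 1; 17/16; 35/32; 71/64; 569/512; 2277/2048]  R=[1139/1024; 285/256; 143/128; 9/8; 5/4; 3/2; 2]  gives 4555/4096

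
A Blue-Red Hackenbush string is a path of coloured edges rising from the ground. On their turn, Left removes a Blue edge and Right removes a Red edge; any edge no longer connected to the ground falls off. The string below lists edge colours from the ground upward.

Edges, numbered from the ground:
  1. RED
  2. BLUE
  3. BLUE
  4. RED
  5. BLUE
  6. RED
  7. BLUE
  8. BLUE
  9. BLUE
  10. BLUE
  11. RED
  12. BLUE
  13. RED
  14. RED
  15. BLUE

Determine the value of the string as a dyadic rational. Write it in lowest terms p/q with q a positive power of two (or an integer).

value_1 [R]  L=[none]  R=[0]  ⇒ -1
value_2 [RB]  L=[-1]  R=[0]  ⇒ -1/2
value_3 [RBB]  L=[-1,-1/2]  R=[0]  ⇒ -1/4
value_4 [RBBR]  L=[-1,-1/2]  R=[-1/4,0]  ⇒ -3/8
value_5 [RBBRB]  L=[-1,-1/2,-3/8]  R=[-1/4,0]  ⇒ -5/16
value_6 [RBBRBR]  L=[-1,-1/2,-3/8]  R=[-5/16,-1/4,0]  ⇒ -11/32
value_7 [RBBRBRB]  L=[-1,-1/2,-3/8,-11/32]  R=[-5/16,-1/4,0]  ⇒ -21/64
value_8 [RBBRBRBB]  L=[-1,-1/2,-3/8,-11/32,-21/64]  R=[-5/16,-1/4,0]  ⇒ -41/128
value_9 [RBBRBRBBB]  L=[-1,-1/2,-3/8,-11/32,-21/64,-41/128]  R=[-5/16,-1/4,0]  ⇒ -81/256
value_10 [RBBRBRBBBB]  L=[-1,-1/2,-3/8,-11/32,-21/64,-41/128,-81/256]  R=[-5/16,-1/4,0]  ⇒ -161/512
value_11 [RBBRBRBBBBR]  L=[-1,-1/2,-3/8,-11/32,-21/64,-41/128,-81/256]  R=[-161/512,-5/16,-1/4,0]  ⇒ -323/1024
value_12 [RBBRBRBBBBRB]  L=[-1,-1/2,-3/8,-11/32,-21/64,-41/128,-81/256,-323/1024]  R=[-161/512,-5/16,-1/4,0]  ⇒ -645/2048
value_13 [RBBRBRBBBBRBR]  L=[-1,-1/2,-3/8,-11/32,-21/64,-41/128,-81/256,-323/1024]  R=[-645/2048,-161/512,-5/16,-1/4,0]  ⇒ -1291/4096
value_14 [RBBRBRBBBBRBRR]  L=[-1,-1/2,-3/8,-11/32,-21/64,-41/128,-81/256,-323/1024]  R=[-1291/4096,-645/2048,-161/512,-5/16,-1/4,0]  ⇒ -2583/8192
value_15 [RBBRBRBBBBRBRRB]  L=[-1,-1/2,-3/8,-11/32,-21/64,-41/128,-81/256,-323/1024,-2583/8192]  R=[-1291/4096,-645/2048,-161/512,-5/16,-1/4,0]  ⇒ -5165/16384

-5165/16384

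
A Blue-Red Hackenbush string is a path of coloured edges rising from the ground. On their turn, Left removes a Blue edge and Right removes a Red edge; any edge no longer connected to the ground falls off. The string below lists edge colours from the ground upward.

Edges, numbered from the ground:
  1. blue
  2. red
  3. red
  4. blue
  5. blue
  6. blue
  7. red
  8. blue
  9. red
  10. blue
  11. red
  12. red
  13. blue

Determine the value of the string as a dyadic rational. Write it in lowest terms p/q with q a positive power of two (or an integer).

Prefix values for blue red red blue blue blue red blue red blue red red blue via {L|R} + simplicity:
edge 1 of 13 (blue): { 0 | none } => 1
edge 2 of 13 (red): { 0 | 1 } => 1/2
edge 3 of 13 (red): { 0 | 1/2 1 } => 1/4
edge 4 of 13 (blue): { 0 1/4 | 1/2 1 } => 3/8
edge 5 of 13 (blue): { 0 1/4 3/8 | 1/2 1 } => 7/16
edge 6 of 13 (blue): { 0 1/4 3/8 7/16 | 1/2 1 } => 15/32
edge 7 of 13 (red): { 0 1/4 3/8 7/16 | 15/32 1/2 1 } => 29/64
edge 8 of 13 (blue): { 0 1/4 3/8 7/16 29/64 | 15/32 1/2 1 } => 59/128
edge 9 of 13 (red): { 0 1/4 3/8 7/16 29/64 | 59/128 15/32 1/2 1 } => 117/256
edge 10 of 13 (blue): { 0 1/4 3/8 7/16 29/64 117/256 | 59/128 15/32 1/2 1 } => 235/512
edge 11 of 13 (red): { 0 1/4 3/8 7/16 29/64 117/256 | 235/512 59/128 15/32 1/2 1 } => 469/1024
edge 12 of 13 (red): { 0 1/4 3/8 7/16 29/64 117/256 | 469/1024 235/512 59/128 15/32 1/2 1 } => 937/2048
edge 13 of 13 (blue): { 0 1/4 3/8 7/16 29/64 117/256 937/2048 | 469/1024 235/512 59/128 15/32 1/2 1 } => 1875/4096

1875/4096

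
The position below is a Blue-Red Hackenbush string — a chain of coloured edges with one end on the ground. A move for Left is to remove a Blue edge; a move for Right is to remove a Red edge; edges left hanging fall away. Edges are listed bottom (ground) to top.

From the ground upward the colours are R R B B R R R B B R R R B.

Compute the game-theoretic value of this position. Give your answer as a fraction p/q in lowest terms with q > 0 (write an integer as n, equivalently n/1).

-2973/2048

v(R) = { — | 0 } — -1
v(RR) = { — | -1; 0 } — -2
v(RRB) = { -2 | -1; 0 } — -3/2
v(RRBB) = { -2; -3/2 | -1; 0 } — -5/4
v(RRBBR) = { -2; -3/2 | -5/4; -1; 0 } — -11/8
v(RRBBRR) = { -2; -3/2 | -11/8; -5/4; -1; 0 } — -23/16
v(RRBBRRR) = { -2; -3/2 | -23/16; -11/8; -5/4; -1; 0 } — -47/32
v(RRBBRRRB) = { -2; -3/2; -47/32 | -23/16; -11/8; -5/4; -1; 0 } — -93/64
v(RRBBRRRBB) = { -2; -3/2; -47/32; -93/64 | -23/16; -11/8; -5/4; -1; 0 } — -185/128
v(RRBBRRRBBR) = { -2; -3/2; -47/32; -93/64 | -185/128; -23/16; -11/8; -5/4; -1; 0 } — -371/256
v(RRBBRRRBBRR) = { -2; -3/2; -47/32; -93/64 | -371/256; -185/128; -23/16; -11/8; -5/4; -1; 0 } — -743/512
v(RRBBRRRBBRRR) = { -2; -3/2; -47/32; -93/64 | -743/512; -371/256; -185/128; -23/16; -11/8; -5/4; -1; 0 } — -1487/1024
v(RRBBRRRBBRRRB) = { -2; -3/2; -47/32; -93/64; -1487/1024 | -743/512; -371/256; -185/128; -23/16; -11/8; -5/4; -1; 0 } — -2973/2048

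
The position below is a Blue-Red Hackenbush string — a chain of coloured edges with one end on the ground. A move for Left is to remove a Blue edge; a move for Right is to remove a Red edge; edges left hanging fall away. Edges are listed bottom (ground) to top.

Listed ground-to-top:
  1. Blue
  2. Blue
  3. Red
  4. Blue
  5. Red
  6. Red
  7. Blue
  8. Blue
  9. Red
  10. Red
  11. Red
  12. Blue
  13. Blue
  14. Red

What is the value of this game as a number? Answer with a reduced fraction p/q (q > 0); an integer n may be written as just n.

g(B) = { 0 |  } gives 1
g(BB) = { 0, 1 |  } gives 2
g(BBR) = { 0, 1 | 2 } gives 3/2
g(BBRB) = { 0, 1, 3/2 | 2 } gives 7/4
g(BBRBR) = { 0, 1, 3/2 | 7/4, 2 } gives 13/8
g(BBRBRR) = { 0, 1, 3/2 | 13/8, 7/4, 2 } gives 25/16
g(BBRBRRB) = { 0, 1, 3/2, 25/16 | 13/8, 7/4, 2 } gives 51/32
g(BBRBRRBB) = { 0, 1, 3/2, 25/16, 51/32 | 13/8, 7/4, 2 } gives 103/64
g(BBRBRRBBR) = { 0, 1, 3/2, 25/16, 51/32 | 103/64, 13/8, 7/4, 2 } gives 205/128
g(BBRBRRBBRR) = { 0, 1, 3/2, 25/16, 51/32 | 205/128, 103/64, 13/8, 7/4, 2 } gives 409/256
g(BBRBRRBBRRR) = { 0, 1, 3/2, 25/16, 51/32 | 409/256, 205/128, 103/64, 13/8, 7/4, 2 } gives 817/512
g(BBRBRRBBRRRB) = { 0, 1, 3/2, 25/16, 51/32, 817/512 | 409/256, 205/128, 103/64, 13/8, 7/4, 2 } gives 1635/1024
g(BBRBRRBBRRRBB) = { 0, 1, 3/2, 25/16, 51/32, 817/512, 1635/1024 | 409/256, 205/128, 103/64, 13/8, 7/4, 2 } gives 3271/2048
g(BBRBRRBBRRRBBR) = { 0, 1, 3/2, 25/16, 51/32, 817/512, 1635/1024 | 3271/2048, 409/256, 205/128, 103/64, 13/8, 7/4, 2 } gives 6541/4096

6541/4096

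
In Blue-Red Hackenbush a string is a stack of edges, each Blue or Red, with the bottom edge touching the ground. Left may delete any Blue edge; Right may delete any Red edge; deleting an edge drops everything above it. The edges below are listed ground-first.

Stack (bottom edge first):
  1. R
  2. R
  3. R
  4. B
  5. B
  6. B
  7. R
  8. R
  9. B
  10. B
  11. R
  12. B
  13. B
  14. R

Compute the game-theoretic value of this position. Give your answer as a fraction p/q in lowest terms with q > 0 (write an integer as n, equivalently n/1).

v_1 [R]  L=[·]  R=[0]  → -1
v_2 [RR]  L=[·]  R=[-1,0]  → -2
v_3 [RRR]  L=[·]  R=[-2,-1,0]  → -3
v_4 [RRRB]  L=[-3]  R=[-2,-1,0]  → -5/2
v_5 [RRRBB]  L=[-3,-5/2]  R=[-2,-1,0]  → -9/4
v_6 [RRRBBB]  L=[-3,-5/2,-9/4]  R=[-2,-1,0]  → -17/8
v_7 [RRRBBBR]  L=[-3,-5/2,-9/4]  R=[-17/8,-2,-1,0]  → -35/16
v_8 [RRRBBBRR]  L=[-3,-5/2,-9/4]  R=[-35/16,-17/8,-2,-1,0]  → -71/32
v_9 [RRRBBBRRB]  L=[-3,-5/2,-9/4,-71/32]  R=[-35/16,-17/8,-2,-1,0]  → -141/64
v_10 [RRRBBBRRBB]  L=[-3,-5/2,-9/4,-71/32,-141/64]  R=[-35/16,-17/8,-2,-1,0]  → -281/128
v_11 [RRRBBBRRBBR]  L=[-3,-5/2,-9/4,-71/32,-141/64]  R=[-281/128,-35/16,-17/8,-2,-1,0]  → -563/256
v_12 [RRRBBBRRBBRB]  L=[-3,-5/2,-9/4,-71/32,-141/64,-563/256]  R=[-281/128,-35/16,-17/8,-2,-1,0]  → -1125/512
v_13 [RRRBBBRRBBRBB]  L=[-3,-5/2,-9/4,-71/32,-141/64,-563/256,-1125/512]  R=[-281/128,-35/16,-17/8,-2,-1,0]  → -2249/1024
v_14 [RRRBBBRRBBRBBR]  L=[-3,-5/2,-9/4,-71/32,-141/64,-563/256,-1125/512]  R=[-2249/1024,-281/128,-35/16,-17/8,-2,-1,0]  → -4499/2048

-4499/2048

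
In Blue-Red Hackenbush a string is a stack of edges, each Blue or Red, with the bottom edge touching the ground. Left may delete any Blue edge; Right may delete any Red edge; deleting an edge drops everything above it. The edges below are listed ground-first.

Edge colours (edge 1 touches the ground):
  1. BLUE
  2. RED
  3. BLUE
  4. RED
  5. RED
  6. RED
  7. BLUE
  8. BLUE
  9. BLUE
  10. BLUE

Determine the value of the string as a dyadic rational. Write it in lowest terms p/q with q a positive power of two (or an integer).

Prefix values for BLUE RED BLUE RED RED RED BLUE BLUE BLUE BLUE via {L|R} + simplicity:
step 1: add BLUE to get B; options L={ 0 } R={ (no moves) } -> 1
step 2: add RED to get BR; options L={ 0 } R={ 1 } -> 1/2
step 3: add BLUE to get BRB; options L={ 0,1/2 } R={ 1 } -> 3/4
step 4: add RED to get BRBR; options L={ 0,1/2 } R={ 3/4,1 } -> 5/8
step 5: add RED to get BRBRR; options L={ 0,1/2 } R={ 5/8,3/4,1 } -> 9/16
step 6: add RED to get BRBRRR; options L={ 0,1/2 } R={ 9/16,5/8,3/4,1 } -> 17/32
step 7: add BLUE to get BRBRRRB; options L={ 0,1/2,17/32 } R={ 9/16,5/8,3/4,1 } -> 35/64
step 8: add BLUE to get BRBRRRBB; options L={ 0,1/2,17/32,35/64 } R={ 9/16,5/8,3/4,1 } -> 71/128
step 9: add BLUE to get BRBRRRBBB; options L={ 0,1/2,17/32,35/64,71/128 } R={ 9/16,5/8,3/4,1 } -> 143/256
step 10: add BLUE to get BRBRRRBBBB; options L={ 0,1/2,17/32,35/64,71/128,143/256 } R={ 9/16,5/8,3/4,1 } -> 287/512

287/512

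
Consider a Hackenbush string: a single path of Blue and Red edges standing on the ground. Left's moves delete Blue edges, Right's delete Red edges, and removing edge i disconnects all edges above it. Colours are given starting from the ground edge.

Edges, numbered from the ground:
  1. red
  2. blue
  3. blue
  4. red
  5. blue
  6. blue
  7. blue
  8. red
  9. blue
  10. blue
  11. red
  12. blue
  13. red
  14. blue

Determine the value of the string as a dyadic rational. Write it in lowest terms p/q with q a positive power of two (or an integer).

r: Left { (no moves) }, Right { 0 } — simplest -1
rb: Left { -1 }, Right { 0 } — simplest -1/2
rbb: Left { -1, -1/2 }, Right { 0 } — simplest -1/4
rbbr: Left { -1, -1/2 }, Right { -1/4, 0 } — simplest -3/8
rbbrb: Left { -1, -1/2, -3/8 }, Right { -1/4, 0 } — simplest -5/16
rbbrbb: Left { -1, -1/2, -3/8, -5/16 }, Right { -1/4, 0 } — simplest -9/32
rbbrbbb: Left { -1, -1/2, -3/8, -5/16, -9/32 }, Right { -1/4, 0 } — simplest -17/64
rbbrbbbr: Left { -1, -1/2, -3/8, -5/16, -9/32 }, Right { -17/64, -1/4, 0 } — simplest -35/128
rbbrbbbrb: Left { -1, -1/2, -3/8, -5/16, -9/32, -35/128 }, Right { -17/64, -1/4, 0 } — simplest -69/256
rbbrbbbrbb: Left { -1, -1/2, -3/8, -5/16, -9/32, -35/128, -69/256 }, Right { -17/64, -1/4, 0 } — simplest -137/512
rbbrbbbrbbr: Left { -1, -1/2, -3/8, -5/16, -9/32, -35/128, -69/256 }, Right { -137/512, -17/64, -1/4, 0 } — simplest -275/1024
rbbrbbbrbbrb: Left { -1, -1/2, -3/8, -5/16, -9/32, -35/128, -69/256, -275/1024 }, Right { -137/512, -17/64, -1/4, 0 } — simplest -549/2048
rbbrbbbrbbrbr: Left { -1, -1/2, -3/8, -5/16, -9/32, -35/128, -69/256, -275/1024 }, Right { -549/2048, -137/512, -17/64, -1/4, 0 } — simplest -1099/4096
rbbrbbbrbbrbrb: Left { -1, -1/2, -3/8, -5/16, -9/32, -35/128, -69/256, -275/1024, -1099/4096 }, Right { -549/2048, -137/512, -17/64, -1/4, 0 } — simplest -2197/8192

-2197/8192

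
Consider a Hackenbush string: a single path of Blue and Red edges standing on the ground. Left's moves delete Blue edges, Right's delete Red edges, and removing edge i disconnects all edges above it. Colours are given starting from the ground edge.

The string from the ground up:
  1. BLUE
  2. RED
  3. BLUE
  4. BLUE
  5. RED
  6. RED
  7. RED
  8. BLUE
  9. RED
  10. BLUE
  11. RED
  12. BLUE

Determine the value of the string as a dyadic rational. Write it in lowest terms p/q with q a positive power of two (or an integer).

Build g(s[:k]) for k = 1..12, string s = BLUE RED BLUE BLUE RED RED RED BLUE RED BLUE RED BLUE.
step 1: add BLUE to get B; options L={ 0 } R={ none } => 1
step 2: add RED to get BR; options L={ 0 } R={ 1 } => 1/2
step 3: add BLUE to get BRB; options L={ 0; 1/2 } R={ 1 } => 3/4
step 4: add BLUE to get BRBB; options L={ 0; 1/2; 3/4 } R={ 1 } => 7/8
step 5: add RED to get BRBBR; options L={ 0; 1/2; 3/4 } R={ 7/8; 1 } => 13/16
step 6: add RED to get BRBBRR; options L={ 0; 1/2; 3/4 } R={ 13/16; 7/8; 1 } => 25/32
step 7: add RED to get BRBBRRR; options L={ 0; 1/2; 3/4 } R={ 25/32; 13/16; 7/8; 1 } => 49/64
step 8: add BLUE to get BRBBRRRB; options L={ 0; 1/2; 3/4; 49/64 } R={ 25/32; 13/16; 7/8; 1 } => 99/128
step 9: add RED to get BRBBRRRBR; options L={ 0; 1/2; 3/4; 49/64 } R={ 99/128; 25/32; 13/16; 7/8; 1 } => 197/256
step 10: add BLUE to get BRBBRRRBRB; options L={ 0; 1/2; 3/4; 49/64; 197/256 } R={ 99/128; 25/32; 13/16; 7/8; 1 } => 395/512
step 11: add RED to get BRBBRRRBRBR; options L={ 0; 1/2; 3/4; 49/64; 197/256 } R={ 395/512; 99/128; 25/32; 13/16; 7/8; 1 } => 789/1024
step 12: add BLUE to get BRBBRRRBRBRB; options L={ 0; 1/2; 3/4; 49/64; 197/256; 789/1024 } R={ 395/512; 99/128; 25/32; 13/16; 7/8; 1 } => 1579/2048

1579/2048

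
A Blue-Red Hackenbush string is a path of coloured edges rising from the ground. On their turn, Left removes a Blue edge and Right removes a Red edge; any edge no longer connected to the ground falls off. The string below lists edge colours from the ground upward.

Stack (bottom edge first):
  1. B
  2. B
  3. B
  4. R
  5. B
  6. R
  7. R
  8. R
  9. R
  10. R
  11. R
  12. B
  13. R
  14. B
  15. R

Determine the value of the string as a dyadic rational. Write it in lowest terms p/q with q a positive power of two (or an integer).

Prefix values for B B B R B R R R R R R B R B R via {L|R} + simplicity:
step 1: add B to get B; options L={ 0 } R={ none } => 1
step 2: add B to get BB; options L={ 0; 1 } R={ none } => 2
step 3: add B to get BBB; options L={ 0; 1; 2 } R={ none } => 3
step 4: add R to get BBBR; options L={ 0; 1; 2 } R={ 3 } => 5/2
step 5: add B to get BBBRB; options L={ 0; 1; 2; 5/2 } R={ 3 } => 11/4
step 6: add R to get BBBRBR; options L={ 0; 1; 2; 5/2 } R={ 11/4; 3 } => 21/8
step 7: add R to get BBBRBRR; options L={ 0; 1; 2; 5/2 } R={ 21/8; 11/4; 3 } => 41/16
step 8: add R to get BBBRBRRR; options L={ 0; 1; 2; 5/2 } R={ 41/16; 21/8; 11/4; 3 } => 81/32
step 9: add R to get BBBRBRRRR; options L={ 0; 1; 2; 5/2 } R={ 81/32; 41/16; 21/8; 11/4; 3 } => 161/64
step 10: add R to get BBBRBRRRRR; options L={ 0; 1; 2; 5/2 } R={ 161/64; 81/32; 41/16; 21/8; 11/4; 3 } => 321/128
step 11: add R to get BBBRBRRRRRR; options L={ 0; 1; 2; 5/2 } R={ 321/128; 161/64; 81/32; 41/16; 21/8; 11/4; 3 } => 641/256
step 12: add B to get BBBRBRRRRRRB; options L={ 0; 1; 2; 5/2; 641/256 } R={ 321/128; 161/64; 81/32; 41/16; 21/8; 11/4; 3 } => 1283/512
step 13: add R to get BBBRBRRRRRRBR; options L={ 0; 1; 2; 5/2; 641/256 } R={ 1283/512; 321/128; 161/64; 81/32; 41/16; 21/8; 11/4; 3 } => 2565/1024
step 14: add B to get BBBRBRRRRRRBRB; options L={ 0; 1; 2; 5/2; 641/256; 2565/1024 } R={ 1283/512; 321/128; 161/64; 81/32; 41/16; 21/8; 11/4; 3 } => 5131/2048
step 15: add R to get BBBRBRRRRRRBRBR; options L={ 0; 1; 2; 5/2; 641/256; 2565/1024 } R={ 5131/2048; 1283/512; 321/128; 161/64; 81/32; 41/16; 21/8; 11/4; 3 } => 10261/4096

10261/4096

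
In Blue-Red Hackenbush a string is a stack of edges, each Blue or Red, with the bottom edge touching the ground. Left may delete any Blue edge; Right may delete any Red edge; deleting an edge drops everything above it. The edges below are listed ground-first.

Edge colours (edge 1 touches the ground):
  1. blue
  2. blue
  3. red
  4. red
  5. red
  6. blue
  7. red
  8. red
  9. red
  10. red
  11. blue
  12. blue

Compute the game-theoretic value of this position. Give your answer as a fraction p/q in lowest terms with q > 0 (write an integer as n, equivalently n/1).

1159/1024

Build val(s[:k]) for k = 1..12, string s = blue blue red red red blue red red red red blue blue.
1 of 12 · b · max L 0 · min R +∞ — 1
2 of 12 · bb · max L 1 · min R +∞ — 2
3 of 12 · bbr · max L 1 · min R 2 — 3/2
4 of 12 · bbrr · max L 1 · min R 3/2 — 5/4
5 of 12 · bbrrr · max L 1 · min R 5/4 — 9/8
6 of 12 · bbrrrb · max L 9/8 · min R 5/4 — 19/16
7 of 12 · bbrrrbr · max L 9/8 · min R 19/16 — 37/32
8 of 12 · bbrrrbrr · max L 9/8 · min R 37/32 — 73/64
9 of 12 · bbrrrbrrr · max L 9/8 · min R 73/64 — 145/128
10 of 12 · bbrrrbrrrr · max L 9/8 · min R 145/128 — 289/256
11 of 12 · bbrrrbrrrrb · max L 289/256 · min R 145/128 — 579/512
12 of 12 · bbrrrbrrrrbb · max L 579/512 · min R 145/128 — 1159/1024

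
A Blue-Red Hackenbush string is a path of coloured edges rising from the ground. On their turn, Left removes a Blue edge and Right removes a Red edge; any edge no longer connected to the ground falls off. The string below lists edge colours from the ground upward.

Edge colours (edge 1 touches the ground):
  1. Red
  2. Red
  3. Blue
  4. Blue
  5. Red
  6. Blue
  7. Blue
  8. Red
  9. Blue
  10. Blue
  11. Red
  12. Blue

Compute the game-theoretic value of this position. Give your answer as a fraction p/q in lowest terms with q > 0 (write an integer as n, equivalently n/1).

Prefix values for Red Red Blue Blue Red Blue Blue Red Blue Blue Red Blue via {L|R} + simplicity:
R: Left {  }, Right { 0 } = simplest -1
RR: Left {  }, Right { -1, 0 } = simplest -2
RRB: Left { -2 }, Right { -1, 0 } = simplest -3/2
RRBB: Left { -2, -3/2 }, Right { -1, 0 } = simplest -5/4
RRBBR: Left { -2, -3/2 }, Right { -5/4, -1, 0 } = simplest -11/8
RRBBRB: Left { -2, -3/2, -11/8 }, Right { -5/4, -1, 0 } = simplest -21/16
RRBBRBB: Left { -2, -3/2, -11/8, -21/16 }, Right { -5/4, -1, 0 } = simplest -41/32
RRBBRBBR: Left { -2, -3/2, -11/8, -21/16 }, Right { -41/32, -5/4, -1, 0 } = simplest -83/64
RRBBRBBRB: Left { -2, -3/2, -11/8, -21/16, -83/64 }, Right { -41/32, -5/4, -1, 0 } = simplest -165/128
RRBBRBBRBB: Left { -2, -3/2, -11/8, -21/16, -83/64, -165/128 }, Right { -41/32, -5/4, -1, 0 } = simplest -329/256
RRBBRBBRBBR: Left { -2, -3/2, -11/8, -21/16, -83/64, -165/128 }, Right { -329/256, -41/32, -5/4, -1, 0 } = simplest -659/512
RRBBRBBRBBRB: Left { -2, -3/2, -11/8, -21/16, -83/64, -165/128, -659/512 }, Right { -329/256, -41/32, -5/4, -1, 0 } = simplest -1317/1024

-1317/1024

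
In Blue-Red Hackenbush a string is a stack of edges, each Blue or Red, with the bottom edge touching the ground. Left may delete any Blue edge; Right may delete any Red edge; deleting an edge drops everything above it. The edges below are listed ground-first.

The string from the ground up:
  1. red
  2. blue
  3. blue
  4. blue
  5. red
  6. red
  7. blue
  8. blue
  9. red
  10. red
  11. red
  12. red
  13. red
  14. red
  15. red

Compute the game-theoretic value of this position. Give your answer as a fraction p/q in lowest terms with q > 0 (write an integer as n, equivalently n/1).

g(r) = { — | 0 } gives -1
g(rb) = { -1 | 0 } gives -1/2
g(rbb) = { -1; -1/2 | 0 } gives -1/4
g(rbbb) = { -1; -1/2; -1/4 | 0 } gives -1/8
g(rbbbr) = { -1; -1/2; -1/4 | -1/8; 0 } gives -3/16
g(rbbbrr) = { -1; -1/2; -1/4 | -3/16; -1/8; 0 } gives -7/32
g(rbbbrrb) = { -1; -1/2; -1/4; -7/32 | -3/16; -1/8; 0 } gives -13/64
g(rbbbrrbb) = { -1; -1/2; -1/4; -7/32; -13/64 | -3/16; -1/8; 0 } gives -25/128
g(rbbbrrbbr) = { -1; -1/2; -1/4; -7/32; -13/64 | -25/128; -3/16; -1/8; 0 } gives -51/256
g(rbbbrrbbrr) = { -1; -1/2; -1/4; -7/32; -13/64 | -51/256; -25/128; -3/16; -1/8; 0 } gives -103/512
g(rbbbrrbbrrr) = { -1; -1/2; -1/4; -7/32; -13/64 | -103/512; -51/256; -25/128; -3/16; -1/8; 0 } gives -207/1024
g(rbbbrrbbrrrr) = { -1; -1/2; -1/4; -7/32; -13/64 | -207/1024; -103/512; -51/256; -25/128; -3/16; -1/8; 0 } gives -415/2048
g(rbbbrrbbrrrrr) = { -1; -1/2; -1/4; -7/32; -13/64 | -415/2048; -207/1024; -103/512; -51/256; -25/128; -3/16; -1/8; 0 } gives -831/4096
g(rbbbrrbbrrrrrr) = { -1; -1/2; -1/4; -7/32; -13/64 | -831/4096; -415/2048; -207/1024; -103/512; -51/256; -25/128; -3/16; -1/8; 0 } gives -1663/8192
g(rbbbrrbbrrrrrrr) = { -1; -1/2; -1/4; -7/32; -13/64 | -1663/8192; -831/4096; -415/2048; -207/1024; -103/512; -51/256; -25/128; -3/16; -1/8; 0 } gives -3327/16384

-3327/16384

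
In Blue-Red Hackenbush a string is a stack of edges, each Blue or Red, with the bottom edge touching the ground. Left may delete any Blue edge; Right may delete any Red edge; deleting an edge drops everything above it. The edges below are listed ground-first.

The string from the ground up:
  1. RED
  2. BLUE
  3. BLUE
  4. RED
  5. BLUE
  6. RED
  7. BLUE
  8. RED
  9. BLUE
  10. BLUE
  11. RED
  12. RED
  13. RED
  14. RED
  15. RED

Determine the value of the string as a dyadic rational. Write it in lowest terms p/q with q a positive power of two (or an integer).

R: Left { (no moves) }, Right { 0 } ⇒ simplest -1
RB: Left { -1 }, Right { 0 } ⇒ simplest -1/2
RBB: Left { -1,-1/2 }, Right { 0 } ⇒ simplest -1/4
RBBR: Left { -1,-1/2 }, Right { -1/4,0 } ⇒ simplest -3/8
RBBRB: Left { -1,-1/2,-3/8 }, Right { -1/4,0 } ⇒ simplest -5/16
RBBRBR: Left { -1,-1/2,-3/8 }, Right { -5/16,-1/4,0 } ⇒ simplest -11/32
RBBRBRB: Left { -1,-1/2,-3/8,-11/32 }, Right { -5/16,-1/4,0 } ⇒ simplest -21/64
RBBRBRBR: Left { -1,-1/2,-3/8,-11/32 }, Right { -21/64,-5/16,-1/4,0 } ⇒ simplest -43/128
RBBRBRBRB: Left { -1,-1/2,-3/8,-11/32,-43/128 }, Right { -21/64,-5/16,-1/4,0 } ⇒ simplest -85/256
RBBRBRBRBB: Left { -1,-1/2,-3/8,-11/32,-43/128,-85/256 }, Right { -21/64,-5/16,-1/4,0 } ⇒ simplest -169/512
RBBRBRBRBBR: Left { -1,-1/2,-3/8,-11/32,-43/128,-85/256 }, Right { -169/512,-21/64,-5/16,-1/4,0 } ⇒ simplest -339/1024
RBBRBRBRBBRR: Left { -1,-1/2,-3/8,-11/32,-43/128,-85/256 }, Right { -339/1024,-169/512,-21/64,-5/16,-1/4,0 } ⇒ simplest -679/2048
RBBRBRBRBBRRR: Left { -1,-1/2,-3/8,-11/32,-43/128,-85/256 }, Right { -679/2048,-339/1024,-169/512,-21/64,-5/16,-1/4,0 } ⇒ simplest -1359/4096
RBBRBRBRBBRRRR: Left { -1,-1/2,-3/8,-11/32,-43/128,-85/256 }, Right { -1359/4096,-679/2048,-339/1024,-169/512,-21/64,-5/16,-1/4,0 } ⇒ simplest -2719/8192
RBBRBRBRBBRRRRR: Left { -1,-1/2,-3/8,-11/32,-43/128,-85/256 }, Right { -2719/8192,-1359/4096,-679/2048,-339/1024,-169/512,-21/64,-5/16,-1/4,0 } ⇒ simplest -5439/16384

-5439/16384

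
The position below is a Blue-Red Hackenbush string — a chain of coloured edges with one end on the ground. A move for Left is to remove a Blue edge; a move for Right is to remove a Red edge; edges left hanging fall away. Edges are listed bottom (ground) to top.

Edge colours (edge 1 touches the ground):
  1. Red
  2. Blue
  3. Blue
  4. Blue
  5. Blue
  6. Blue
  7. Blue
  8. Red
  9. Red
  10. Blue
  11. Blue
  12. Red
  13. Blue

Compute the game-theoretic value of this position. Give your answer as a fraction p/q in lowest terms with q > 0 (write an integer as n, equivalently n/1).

-101/4096

g(R) = {  | 0 } → -1
g(RB) = { -1 | 0 } → -1/2
g(RBB) = { -1 -1/2 | 0 } → -1/4
g(RBBB) = { -1 -1/2 -1/4 | 0 } → -1/8
g(RBBBB) = { -1 -1/2 -1/4 -1/8 | 0 } → -1/16
g(RBBBBB) = { -1 -1/2 -1/4 -1/8 -1/16 | 0 } → -1/32
g(RBBBBBB) = { -1 -1/2 -1/4 -1/8 -1/16 -1/32 | 0 } → -1/64
g(RBBBBBBR) = { -1 -1/2 -1/4 -1/8 -1/16 -1/32 | -1/64 0 } → -3/128
g(RBBBBBBRR) = { -1 -1/2 -1/4 -1/8 -1/16 -1/32 | -3/128 -1/64 0 } → -7/256
g(RBBBBBBRRB) = { -1 -1/2 -1/4 -1/8 -1/16 -1/32 -7/256 | -3/128 -1/64 0 } → -13/512
g(RBBBBBBRRBB) = { -1 -1/2 -1/4 -1/8 -1/16 -1/32 -7/256 -13/512 | -3/128 -1/64 0 } → -25/1024
g(RBBBBBBRRBBR) = { -1 -1/2 -1/4 -1/8 -1/16 -1/32 -7/256 -13/512 | -25/1024 -3/128 -1/64 0 } → -51/2048
g(RBBBBBBRRBBRB) = { -1 -1/2 -1/4 -1/8 -1/16 -1/32 -7/256 -13/512 -51/2048 | -25/1024 -3/128 -1/64 0 } → -101/4096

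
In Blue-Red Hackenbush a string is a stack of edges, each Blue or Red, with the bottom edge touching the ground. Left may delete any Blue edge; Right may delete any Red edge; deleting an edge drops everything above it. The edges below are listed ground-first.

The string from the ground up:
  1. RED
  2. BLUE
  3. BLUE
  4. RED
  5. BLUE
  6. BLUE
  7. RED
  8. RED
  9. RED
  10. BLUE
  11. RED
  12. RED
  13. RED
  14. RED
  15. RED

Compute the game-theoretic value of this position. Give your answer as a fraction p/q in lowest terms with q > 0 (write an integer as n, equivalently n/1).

-5055/16384

R: Left { (no moves) }, Right { 0 } => simplest -1
RB: Left { -1 }, Right { 0 } => simplest -1/2
RBB: Left { -1,-1/2 }, Right { 0 } => simplest -1/4
RBBR: Left { -1,-1/2 }, Right { -1/4,0 } => simplest -3/8
RBBRB: Left { -1,-1/2,-3/8 }, Right { -1/4,0 } => simplest -5/16
RBBRBB: Left { -1,-1/2,-3/8,-5/16 }, Right { -1/4,0 } => simplest -9/32
RBBRBBR: Left { -1,-1/2,-3/8,-5/16 }, Right { -9/32,-1/4,0 } => simplest -19/64
RBBRBBRR: Left { -1,-1/2,-3/8,-5/16 }, Right { -19/64,-9/32,-1/4,0 } => simplest -39/128
RBBRBBRRR: Left { -1,-1/2,-3/8,-5/16 }, Right { -39/128,-19/64,-9/32,-1/4,0 } => simplest -79/256
RBBRBBRRRB: Left { -1,-1/2,-3/8,-5/16,-79/256 }, Right { -39/128,-19/64,-9/32,-1/4,0 } => simplest -157/512
RBBRBBRRRBR: Left { -1,-1/2,-3/8,-5/16,-79/256 }, Right { -157/512,-39/128,-19/64,-9/32,-1/4,0 } => simplest -315/1024
RBBRBBRRRBRR: Left { -1,-1/2,-3/8,-5/16,-79/256 }, Right { -315/1024,-157/512,-39/128,-19/64,-9/32,-1/4,0 } => simplest -631/2048
RBBRBBRRRBRRR: Left { -1,-1/2,-3/8,-5/16,-79/256 }, Right { -631/2048,-315/1024,-157/512,-39/128,-19/64,-9/32,-1/4,0 } => simplest -1263/4096
RBBRBBRRRBRRRR: Left { -1,-1/2,-3/8,-5/16,-79/256 }, Right { -1263/4096,-631/2048,-315/1024,-157/512,-39/128,-19/64,-9/32,-1/4,0 } => simplest -2527/8192
RBBRBBRRRBRRRRR: Left { -1,-1/2,-3/8,-5/16,-79/256 }, Right { -2527/8192,-1263/4096,-631/2048,-315/1024,-157/512,-39/128,-19/64,-9/32,-1/4,0 } => simplest -5055/16384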